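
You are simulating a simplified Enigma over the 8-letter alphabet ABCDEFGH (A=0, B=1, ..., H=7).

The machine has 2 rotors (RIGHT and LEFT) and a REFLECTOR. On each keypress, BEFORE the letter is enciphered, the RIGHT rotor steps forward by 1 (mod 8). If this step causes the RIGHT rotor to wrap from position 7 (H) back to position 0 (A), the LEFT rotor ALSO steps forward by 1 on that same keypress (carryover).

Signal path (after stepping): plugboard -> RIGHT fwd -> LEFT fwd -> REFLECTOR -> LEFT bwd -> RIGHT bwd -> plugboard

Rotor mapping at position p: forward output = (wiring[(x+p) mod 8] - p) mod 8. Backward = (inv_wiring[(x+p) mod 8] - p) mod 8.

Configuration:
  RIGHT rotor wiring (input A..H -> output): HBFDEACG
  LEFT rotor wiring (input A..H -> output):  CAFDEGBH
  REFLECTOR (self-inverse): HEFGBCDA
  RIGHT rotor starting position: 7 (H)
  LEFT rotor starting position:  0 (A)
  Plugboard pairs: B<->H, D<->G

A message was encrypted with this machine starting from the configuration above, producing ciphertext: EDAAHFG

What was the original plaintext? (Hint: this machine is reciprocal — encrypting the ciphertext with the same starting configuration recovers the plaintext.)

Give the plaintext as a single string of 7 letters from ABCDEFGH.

Char 1 ('E'): step: R->0, L->1 (L advanced); E->plug->E->R->E->L->F->refl->C->L'->C->R'->G->plug->D
Char 2 ('D'): step: R->1, L=1; D->plug->G->R->F->L->A->refl->H->L'->A->R'->A->plug->A
Char 3 ('A'): step: R->2, L=1; A->plug->A->R->D->L->D->refl->G->L'->G->R'->D->plug->G
Char 4 ('A'): step: R->3, L=1; A->plug->A->R->A->L->H->refl->A->L'->F->R'->C->plug->C
Char 5 ('H'): step: R->4, L=1; H->plug->B->R->E->L->F->refl->C->L'->C->R'->D->plug->G
Char 6 ('F'): step: R->5, L=1; F->plug->F->R->A->L->H->refl->A->L'->F->R'->B->plug->H
Char 7 ('G'): step: R->6, L=1; G->plug->D->R->D->L->D->refl->G->L'->G->R'->G->plug->D

Answer: DAGCGHD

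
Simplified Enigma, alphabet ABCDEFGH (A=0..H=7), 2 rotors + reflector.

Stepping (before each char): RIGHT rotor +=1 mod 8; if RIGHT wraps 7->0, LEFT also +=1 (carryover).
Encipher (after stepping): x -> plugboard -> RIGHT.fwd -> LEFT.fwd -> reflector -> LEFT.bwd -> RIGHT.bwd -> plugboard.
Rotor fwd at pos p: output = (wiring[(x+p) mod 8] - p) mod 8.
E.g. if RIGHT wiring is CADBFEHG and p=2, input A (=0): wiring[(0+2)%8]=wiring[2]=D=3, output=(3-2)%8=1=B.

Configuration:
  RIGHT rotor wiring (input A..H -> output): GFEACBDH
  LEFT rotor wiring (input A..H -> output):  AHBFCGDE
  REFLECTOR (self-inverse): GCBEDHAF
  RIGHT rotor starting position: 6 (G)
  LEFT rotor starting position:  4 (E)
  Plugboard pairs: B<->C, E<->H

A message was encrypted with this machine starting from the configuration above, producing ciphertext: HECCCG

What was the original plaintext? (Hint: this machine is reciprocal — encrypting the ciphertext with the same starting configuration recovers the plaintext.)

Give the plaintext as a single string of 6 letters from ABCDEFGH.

Answer: CHEHGE

Derivation:
Char 1 ('H'): step: R->7, L=4; H->plug->E->R->B->L->C->refl->B->L'->H->R'->B->plug->C
Char 2 ('E'): step: R->0, L->5 (L advanced); E->plug->H->R->H->L->F->refl->H->L'->C->R'->E->plug->H
Char 3 ('C'): step: R->1, L=5; C->plug->B->R->D->L->D->refl->E->L'->F->R'->H->plug->E
Char 4 ('C'): step: R->2, L=5; C->plug->B->R->G->L->A->refl->G->L'->B->R'->E->plug->H
Char 5 ('C'): step: R->3, L=5; C->plug->B->R->H->L->F->refl->H->L'->C->R'->G->plug->G
Char 6 ('G'): step: R->4, L=5; G->plug->G->R->A->L->B->refl->C->L'->E->R'->H->plug->E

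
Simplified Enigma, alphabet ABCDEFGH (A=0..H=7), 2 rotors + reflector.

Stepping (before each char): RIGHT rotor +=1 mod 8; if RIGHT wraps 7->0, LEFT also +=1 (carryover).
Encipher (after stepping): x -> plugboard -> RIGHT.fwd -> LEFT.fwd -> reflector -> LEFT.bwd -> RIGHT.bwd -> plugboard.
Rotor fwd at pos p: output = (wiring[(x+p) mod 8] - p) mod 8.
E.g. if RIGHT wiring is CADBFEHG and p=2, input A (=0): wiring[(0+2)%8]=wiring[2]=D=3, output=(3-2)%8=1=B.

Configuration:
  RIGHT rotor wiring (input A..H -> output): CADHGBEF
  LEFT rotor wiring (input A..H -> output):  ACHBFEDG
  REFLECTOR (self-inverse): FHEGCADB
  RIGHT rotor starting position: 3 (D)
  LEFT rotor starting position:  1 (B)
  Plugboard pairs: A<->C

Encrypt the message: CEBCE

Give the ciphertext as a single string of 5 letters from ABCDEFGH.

Char 1 ('C'): step: R->4, L=1; C->plug->A->R->C->L->A->refl->F->L'->G->R'->E->plug->E
Char 2 ('E'): step: R->5, L=1; E->plug->E->R->D->L->E->refl->C->L'->F->R'->D->plug->D
Char 3 ('B'): step: R->6, L=1; B->plug->B->R->H->L->H->refl->B->L'->A->R'->G->plug->G
Char 4 ('C'): step: R->7, L=1; C->plug->A->R->G->L->F->refl->A->L'->C->R'->G->plug->G
Char 5 ('E'): step: R->0, L->2 (L advanced); E->plug->E->R->G->L->G->refl->D->L'->C->R'->A->plug->C

Answer: EDGGC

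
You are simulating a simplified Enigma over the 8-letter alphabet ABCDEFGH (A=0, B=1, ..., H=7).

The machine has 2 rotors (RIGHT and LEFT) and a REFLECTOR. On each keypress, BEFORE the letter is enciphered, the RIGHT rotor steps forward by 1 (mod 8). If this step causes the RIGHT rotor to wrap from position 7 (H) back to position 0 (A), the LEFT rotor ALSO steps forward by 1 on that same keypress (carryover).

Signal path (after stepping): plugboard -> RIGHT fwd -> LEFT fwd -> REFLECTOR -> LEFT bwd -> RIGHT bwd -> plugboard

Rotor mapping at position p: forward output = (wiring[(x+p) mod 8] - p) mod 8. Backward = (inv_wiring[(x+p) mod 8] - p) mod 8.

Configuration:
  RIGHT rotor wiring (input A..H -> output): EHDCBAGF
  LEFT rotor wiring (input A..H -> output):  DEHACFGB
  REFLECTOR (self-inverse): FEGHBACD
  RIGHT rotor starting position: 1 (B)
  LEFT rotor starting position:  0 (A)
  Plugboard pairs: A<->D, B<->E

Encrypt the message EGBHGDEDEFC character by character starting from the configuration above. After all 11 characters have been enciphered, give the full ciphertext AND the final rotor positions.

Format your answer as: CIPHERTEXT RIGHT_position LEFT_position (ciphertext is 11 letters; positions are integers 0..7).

Char 1 ('E'): step: R->2, L=0; E->plug->B->R->A->L->D->refl->H->L'->C->R'->G->plug->G
Char 2 ('G'): step: R->3, L=0; G->plug->G->R->E->L->C->refl->G->L'->G->R'->B->plug->E
Char 3 ('B'): step: R->4, L=0; B->plug->E->R->A->L->D->refl->H->L'->C->R'->C->plug->C
Char 4 ('H'): step: R->5, L=0; H->plug->H->R->E->L->C->refl->G->L'->G->R'->F->plug->F
Char 5 ('G'): step: R->6, L=0; G->plug->G->R->D->L->A->refl->F->L'->F->R'->E->plug->B
Char 6 ('D'): step: R->7, L=0; D->plug->A->R->G->L->G->refl->C->L'->E->R'->D->plug->A
Char 7 ('E'): step: R->0, L->1 (L advanced); E->plug->B->R->H->L->C->refl->G->L'->B->R'->E->plug->B
Char 8 ('D'): step: R->1, L=1; D->plug->A->R->G->L->A->refl->F->L'->F->R'->F->plug->F
Char 9 ('E'): step: R->2, L=1; E->plug->B->R->A->L->D->refl->H->L'->C->R'->G->plug->G
Char 10 ('F'): step: R->3, L=1; F->plug->F->R->B->L->G->refl->C->L'->H->R'->A->plug->D
Char 11 ('C'): step: R->4, L=1; C->plug->C->R->C->L->H->refl->D->L'->A->R'->E->plug->B
Final: ciphertext=GECFBABFGDB, RIGHT=4, LEFT=1

Answer: GECFBABFGDB 4 1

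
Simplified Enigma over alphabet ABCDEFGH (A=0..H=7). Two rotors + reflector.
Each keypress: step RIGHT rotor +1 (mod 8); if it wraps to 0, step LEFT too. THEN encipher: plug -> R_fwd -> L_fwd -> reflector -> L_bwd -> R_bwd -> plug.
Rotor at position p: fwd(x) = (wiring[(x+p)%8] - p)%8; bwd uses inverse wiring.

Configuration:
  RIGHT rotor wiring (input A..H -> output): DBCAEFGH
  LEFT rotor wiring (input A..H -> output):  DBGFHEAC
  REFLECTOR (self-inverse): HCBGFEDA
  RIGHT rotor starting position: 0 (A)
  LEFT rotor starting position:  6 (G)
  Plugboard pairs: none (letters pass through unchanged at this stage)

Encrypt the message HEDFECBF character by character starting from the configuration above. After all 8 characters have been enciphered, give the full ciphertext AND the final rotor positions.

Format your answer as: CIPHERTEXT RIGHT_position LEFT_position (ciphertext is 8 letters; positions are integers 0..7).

Char 1 ('H'): step: R->1, L=6; H->plug->H->R->C->L->F->refl->E->L'->B->R'->B->plug->B
Char 2 ('E'): step: R->2, L=6; E->plug->E->R->E->L->A->refl->H->L'->F->R'->F->plug->F
Char 3 ('D'): step: R->3, L=6; D->plug->D->R->D->L->D->refl->G->L'->H->R'->H->plug->H
Char 4 ('F'): step: R->4, L=6; F->plug->F->R->F->L->H->refl->A->L'->E->R'->H->plug->H
Char 5 ('E'): step: R->5, L=6; E->plug->E->R->E->L->A->refl->H->L'->F->R'->F->plug->F
Char 6 ('C'): step: R->6, L=6; C->plug->C->R->F->L->H->refl->A->L'->E->R'->E->plug->E
Char 7 ('B'): step: R->7, L=6; B->plug->B->R->E->L->A->refl->H->L'->F->R'->F->plug->F
Char 8 ('F'): step: R->0, L->7 (L advanced); F->plug->F->R->F->L->A->refl->H->L'->D->R'->A->plug->A
Final: ciphertext=BFHHFEFA, RIGHT=0, LEFT=7

Answer: BFHHFEFA 0 7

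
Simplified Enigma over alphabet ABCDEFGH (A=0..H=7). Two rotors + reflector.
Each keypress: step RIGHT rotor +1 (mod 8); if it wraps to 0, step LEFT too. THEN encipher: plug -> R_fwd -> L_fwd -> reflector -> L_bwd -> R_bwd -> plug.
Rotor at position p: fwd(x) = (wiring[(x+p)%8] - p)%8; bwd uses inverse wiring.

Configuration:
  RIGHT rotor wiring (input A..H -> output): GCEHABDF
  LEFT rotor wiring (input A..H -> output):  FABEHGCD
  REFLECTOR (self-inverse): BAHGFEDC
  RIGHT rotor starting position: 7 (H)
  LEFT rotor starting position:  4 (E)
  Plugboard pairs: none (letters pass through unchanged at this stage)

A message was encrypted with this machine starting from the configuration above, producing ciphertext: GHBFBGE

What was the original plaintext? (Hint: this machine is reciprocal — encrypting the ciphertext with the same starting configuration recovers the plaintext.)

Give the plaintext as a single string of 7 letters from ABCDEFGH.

Answer: EAEDDAB

Derivation:
Char 1 ('G'): step: R->0, L->5 (L advanced); G->plug->G->R->D->L->A->refl->B->L'->A->R'->E->plug->E
Char 2 ('H'): step: R->1, L=5; H->plug->H->R->F->L->E->refl->F->L'->B->R'->A->plug->A
Char 3 ('B'): step: R->2, L=5; B->plug->B->R->F->L->E->refl->F->L'->B->R'->E->plug->E
Char 4 ('F'): step: R->3, L=5; F->plug->F->R->D->L->A->refl->B->L'->A->R'->D->plug->D
Char 5 ('B'): step: R->4, L=5; B->plug->B->R->F->L->E->refl->F->L'->B->R'->D->plug->D
Char 6 ('G'): step: R->5, L=5; G->plug->G->R->C->L->G->refl->D->L'->E->R'->A->plug->A
Char 7 ('E'): step: R->6, L=5; E->plug->E->R->G->L->H->refl->C->L'->H->R'->B->plug->B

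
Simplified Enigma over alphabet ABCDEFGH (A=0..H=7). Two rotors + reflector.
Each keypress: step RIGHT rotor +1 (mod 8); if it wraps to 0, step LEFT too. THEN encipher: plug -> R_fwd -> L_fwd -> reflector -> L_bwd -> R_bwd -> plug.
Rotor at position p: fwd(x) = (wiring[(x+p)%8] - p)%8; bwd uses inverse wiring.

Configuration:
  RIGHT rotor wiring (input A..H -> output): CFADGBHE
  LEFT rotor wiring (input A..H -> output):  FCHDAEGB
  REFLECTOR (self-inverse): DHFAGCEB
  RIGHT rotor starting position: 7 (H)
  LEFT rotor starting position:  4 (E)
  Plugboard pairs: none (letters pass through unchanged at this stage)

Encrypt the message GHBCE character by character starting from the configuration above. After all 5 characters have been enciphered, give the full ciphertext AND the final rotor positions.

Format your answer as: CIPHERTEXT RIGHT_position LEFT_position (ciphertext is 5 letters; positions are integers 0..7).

Char 1 ('G'): step: R->0, L->5 (L advanced); G->plug->G->R->H->L->D->refl->A->L'->D->R'->D->plug->D
Char 2 ('H'): step: R->1, L=5; H->plug->H->R->B->L->B->refl->H->L'->A->R'->E->plug->E
Char 3 ('B'): step: R->2, L=5; B->plug->B->R->B->L->B->refl->H->L'->A->R'->G->plug->G
Char 4 ('C'): step: R->3, L=5; C->plug->C->R->G->L->G->refl->E->L'->C->R'->G->plug->G
Char 5 ('E'): step: R->4, L=5; E->plug->E->R->G->L->G->refl->E->L'->C->R'->A->plug->A
Final: ciphertext=DEGGA, RIGHT=4, LEFT=5

Answer: DEGGA 4 5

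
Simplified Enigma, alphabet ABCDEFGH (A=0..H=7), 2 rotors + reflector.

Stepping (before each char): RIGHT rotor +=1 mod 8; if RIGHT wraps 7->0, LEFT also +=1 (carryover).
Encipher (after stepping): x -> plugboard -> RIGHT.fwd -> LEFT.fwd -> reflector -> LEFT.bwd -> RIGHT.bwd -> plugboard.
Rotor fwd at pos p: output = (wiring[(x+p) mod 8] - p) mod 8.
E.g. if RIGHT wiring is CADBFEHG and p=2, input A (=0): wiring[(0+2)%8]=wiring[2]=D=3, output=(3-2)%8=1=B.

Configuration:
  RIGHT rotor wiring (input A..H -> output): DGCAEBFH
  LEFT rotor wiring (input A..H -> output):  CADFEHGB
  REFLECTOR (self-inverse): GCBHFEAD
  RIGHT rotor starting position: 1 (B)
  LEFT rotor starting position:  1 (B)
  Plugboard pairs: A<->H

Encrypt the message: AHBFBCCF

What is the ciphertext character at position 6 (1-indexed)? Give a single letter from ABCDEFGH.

Char 1 ('A'): step: R->2, L=1; A->plug->H->R->E->L->G->refl->A->L'->G->R'->B->plug->B
Char 2 ('H'): step: R->3, L=1; H->plug->A->R->F->L->F->refl->E->L'->C->R'->D->plug->D
Char 3 ('B'): step: R->4, L=1; B->plug->B->R->F->L->F->refl->E->L'->C->R'->F->plug->F
Char 4 ('F'): step: R->5, L=1; F->plug->F->R->F->L->F->refl->E->L'->C->R'->C->plug->C
Char 5 ('B'): step: R->6, L=1; B->plug->B->R->B->L->C->refl->B->L'->H->R'->A->plug->H
Char 6 ('C'): step: R->7, L=1; C->plug->C->R->H->L->B->refl->C->L'->B->R'->E->plug->E

E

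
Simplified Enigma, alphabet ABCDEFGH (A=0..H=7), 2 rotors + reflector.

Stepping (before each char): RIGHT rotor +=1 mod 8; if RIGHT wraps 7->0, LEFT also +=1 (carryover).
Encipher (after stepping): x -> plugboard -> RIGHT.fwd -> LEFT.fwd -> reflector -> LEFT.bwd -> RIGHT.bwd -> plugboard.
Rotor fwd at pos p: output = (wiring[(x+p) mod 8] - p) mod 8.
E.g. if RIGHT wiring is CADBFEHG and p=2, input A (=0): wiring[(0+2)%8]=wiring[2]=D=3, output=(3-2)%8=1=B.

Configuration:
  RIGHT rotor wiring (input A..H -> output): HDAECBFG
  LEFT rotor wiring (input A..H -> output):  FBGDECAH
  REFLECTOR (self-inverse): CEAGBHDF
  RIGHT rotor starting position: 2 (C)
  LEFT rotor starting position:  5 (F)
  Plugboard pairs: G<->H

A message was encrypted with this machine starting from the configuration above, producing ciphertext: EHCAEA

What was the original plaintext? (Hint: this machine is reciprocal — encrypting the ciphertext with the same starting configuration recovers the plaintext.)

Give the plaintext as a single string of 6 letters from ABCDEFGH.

Answer: DBEBCF

Derivation:
Char 1 ('E'): step: R->3, L=5; E->plug->E->R->D->L->A->refl->C->L'->C->R'->D->plug->D
Char 2 ('H'): step: R->4, L=5; H->plug->G->R->E->L->E->refl->B->L'->F->R'->B->plug->B
Char 3 ('C'): step: R->5, L=5; C->plug->C->R->B->L->D->refl->G->L'->G->R'->E->plug->E
Char 4 ('A'): step: R->6, L=5; A->plug->A->R->H->L->H->refl->F->L'->A->R'->B->plug->B
Char 5 ('E'): step: R->7, L=5; E->plug->E->R->F->L->B->refl->E->L'->E->R'->C->plug->C
Char 6 ('A'): step: R->0, L->6 (L advanced); A->plug->A->R->H->L->E->refl->B->L'->B->R'->F->plug->F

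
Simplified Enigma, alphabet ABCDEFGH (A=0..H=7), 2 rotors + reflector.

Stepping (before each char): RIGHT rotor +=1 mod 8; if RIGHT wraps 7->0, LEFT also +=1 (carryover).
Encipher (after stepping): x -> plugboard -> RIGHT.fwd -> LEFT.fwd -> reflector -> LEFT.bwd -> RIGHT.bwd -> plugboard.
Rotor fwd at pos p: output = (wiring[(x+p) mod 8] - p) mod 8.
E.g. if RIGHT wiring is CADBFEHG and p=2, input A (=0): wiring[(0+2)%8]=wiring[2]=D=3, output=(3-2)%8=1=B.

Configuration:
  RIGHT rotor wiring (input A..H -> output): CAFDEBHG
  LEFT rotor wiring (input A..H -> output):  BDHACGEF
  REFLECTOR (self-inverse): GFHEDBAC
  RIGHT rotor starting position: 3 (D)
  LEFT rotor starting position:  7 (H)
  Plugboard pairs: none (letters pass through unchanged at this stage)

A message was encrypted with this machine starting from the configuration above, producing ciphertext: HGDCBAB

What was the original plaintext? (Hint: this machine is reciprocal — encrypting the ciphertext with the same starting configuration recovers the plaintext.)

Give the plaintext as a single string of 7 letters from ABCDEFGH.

Answer: FCFDGEH

Derivation:
Char 1 ('H'): step: R->4, L=7; H->plug->H->R->H->L->F->refl->B->L'->E->R'->F->plug->F
Char 2 ('G'): step: R->5, L=7; G->plug->G->R->G->L->H->refl->C->L'->B->R'->C->plug->C
Char 3 ('D'): step: R->6, L=7; D->plug->D->R->C->L->E->refl->D->L'->F->R'->F->plug->F
Char 4 ('C'): step: R->7, L=7; C->plug->C->R->B->L->C->refl->H->L'->G->R'->D->plug->D
Char 5 ('B'): step: R->0, L->0 (L advanced); B->plug->B->R->A->L->B->refl->F->L'->H->R'->G->plug->G
Char 6 ('A'): step: R->1, L=0; A->plug->A->R->H->L->F->refl->B->L'->A->R'->E->plug->E
Char 7 ('B'): step: R->2, L=0; B->plug->B->R->B->L->D->refl->E->L'->G->R'->H->plug->H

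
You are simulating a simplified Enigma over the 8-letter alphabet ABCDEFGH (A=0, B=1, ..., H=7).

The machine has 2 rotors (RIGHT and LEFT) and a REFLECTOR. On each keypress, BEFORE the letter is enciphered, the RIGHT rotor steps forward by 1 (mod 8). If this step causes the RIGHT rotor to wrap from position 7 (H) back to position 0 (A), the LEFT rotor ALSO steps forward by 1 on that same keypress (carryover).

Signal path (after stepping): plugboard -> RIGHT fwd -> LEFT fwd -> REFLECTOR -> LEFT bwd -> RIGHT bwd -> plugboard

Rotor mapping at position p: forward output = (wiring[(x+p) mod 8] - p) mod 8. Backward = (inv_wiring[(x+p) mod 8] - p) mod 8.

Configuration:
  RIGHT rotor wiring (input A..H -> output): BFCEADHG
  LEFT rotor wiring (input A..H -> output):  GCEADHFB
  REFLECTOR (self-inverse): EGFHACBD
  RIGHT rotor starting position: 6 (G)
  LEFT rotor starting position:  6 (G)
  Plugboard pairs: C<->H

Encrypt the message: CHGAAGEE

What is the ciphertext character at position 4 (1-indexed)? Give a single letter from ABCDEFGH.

Char 1 ('C'): step: R->7, L=6; C->plug->H->R->A->L->H->refl->D->L'->B->R'->F->plug->F
Char 2 ('H'): step: R->0, L->7 (L advanced); H->plug->C->R->C->L->D->refl->H->L'->B->R'->A->plug->A
Char 3 ('G'): step: R->1, L=7; G->plug->G->R->F->L->E->refl->A->L'->G->R'->F->plug->F
Char 4 ('A'): step: R->2, L=7; A->plug->A->R->A->L->C->refl->F->L'->D->R'->H->plug->C

C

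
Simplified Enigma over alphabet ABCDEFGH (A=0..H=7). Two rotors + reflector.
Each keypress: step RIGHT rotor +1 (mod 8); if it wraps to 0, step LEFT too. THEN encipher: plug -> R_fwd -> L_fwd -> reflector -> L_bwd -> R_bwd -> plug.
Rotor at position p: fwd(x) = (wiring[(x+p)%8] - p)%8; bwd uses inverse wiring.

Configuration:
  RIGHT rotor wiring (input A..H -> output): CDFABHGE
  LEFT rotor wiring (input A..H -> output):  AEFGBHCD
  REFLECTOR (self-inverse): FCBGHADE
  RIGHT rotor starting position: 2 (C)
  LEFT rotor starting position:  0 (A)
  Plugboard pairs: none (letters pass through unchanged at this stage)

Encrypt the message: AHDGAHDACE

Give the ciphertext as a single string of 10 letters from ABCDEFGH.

Char 1 ('A'): step: R->3, L=0; A->plug->A->R->F->L->H->refl->E->L'->B->R'->E->plug->E
Char 2 ('H'): step: R->4, L=0; H->plug->H->R->E->L->B->refl->C->L'->G->R'->E->plug->E
Char 3 ('D'): step: R->5, L=0; D->plug->D->R->F->L->H->refl->E->L'->B->R'->B->plug->B
Char 4 ('G'): step: R->6, L=0; G->plug->G->R->D->L->G->refl->D->L'->H->R'->E->plug->E
Char 5 ('A'): step: R->7, L=0; A->plug->A->R->F->L->H->refl->E->L'->B->R'->E->plug->E
Char 6 ('H'): step: R->0, L->1 (L advanced); H->plug->H->R->E->L->G->refl->D->L'->A->R'->D->plug->D
Char 7 ('D'): step: R->1, L=1; D->plug->D->R->A->L->D->refl->G->L'->E->R'->B->plug->B
Char 8 ('A'): step: R->2, L=1; A->plug->A->R->D->L->A->refl->F->L'->C->R'->F->plug->F
Char 9 ('C'): step: R->3, L=1; C->plug->C->R->E->L->G->refl->D->L'->A->R'->G->plug->G
Char 10 ('E'): step: R->4, L=1; E->plug->E->R->G->L->C->refl->B->L'->F->R'->A->plug->A

Answer: EEBEEDBFGA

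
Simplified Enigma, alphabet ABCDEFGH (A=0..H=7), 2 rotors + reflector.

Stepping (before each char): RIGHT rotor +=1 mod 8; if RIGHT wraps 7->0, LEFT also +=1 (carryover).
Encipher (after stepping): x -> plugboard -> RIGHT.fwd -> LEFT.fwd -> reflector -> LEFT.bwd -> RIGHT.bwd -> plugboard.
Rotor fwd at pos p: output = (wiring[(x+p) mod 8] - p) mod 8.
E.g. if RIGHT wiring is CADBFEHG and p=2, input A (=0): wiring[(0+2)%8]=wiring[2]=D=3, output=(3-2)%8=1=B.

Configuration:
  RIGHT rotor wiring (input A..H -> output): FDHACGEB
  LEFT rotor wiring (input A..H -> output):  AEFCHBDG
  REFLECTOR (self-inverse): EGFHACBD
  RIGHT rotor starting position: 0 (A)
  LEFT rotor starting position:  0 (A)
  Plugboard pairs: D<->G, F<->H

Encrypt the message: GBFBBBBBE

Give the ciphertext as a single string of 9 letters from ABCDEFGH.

Char 1 ('G'): step: R->1, L=0; G->plug->D->R->B->L->E->refl->A->L'->A->R'->G->plug->D
Char 2 ('B'): step: R->2, L=0; B->plug->B->R->G->L->D->refl->H->L'->E->R'->D->plug->G
Char 3 ('F'): step: R->3, L=0; F->plug->H->R->E->L->H->refl->D->L'->G->R'->E->plug->E
Char 4 ('B'): step: R->4, L=0; B->plug->B->R->C->L->F->refl->C->L'->D->R'->G->plug->D
Char 5 ('B'): step: R->5, L=0; B->plug->B->R->H->L->G->refl->B->L'->F->R'->H->plug->F
Char 6 ('B'): step: R->6, L=0; B->plug->B->R->D->L->C->refl->F->L'->C->R'->F->plug->H
Char 7 ('B'): step: R->7, L=0; B->plug->B->R->G->L->D->refl->H->L'->E->R'->C->plug->C
Char 8 ('B'): step: R->0, L->1 (L advanced); B->plug->B->R->D->L->G->refl->B->L'->C->R'->E->plug->E
Char 9 ('E'): step: R->1, L=1; E->plug->E->R->F->L->C->refl->F->L'->G->R'->B->plug->B

Answer: DGEDFHCEB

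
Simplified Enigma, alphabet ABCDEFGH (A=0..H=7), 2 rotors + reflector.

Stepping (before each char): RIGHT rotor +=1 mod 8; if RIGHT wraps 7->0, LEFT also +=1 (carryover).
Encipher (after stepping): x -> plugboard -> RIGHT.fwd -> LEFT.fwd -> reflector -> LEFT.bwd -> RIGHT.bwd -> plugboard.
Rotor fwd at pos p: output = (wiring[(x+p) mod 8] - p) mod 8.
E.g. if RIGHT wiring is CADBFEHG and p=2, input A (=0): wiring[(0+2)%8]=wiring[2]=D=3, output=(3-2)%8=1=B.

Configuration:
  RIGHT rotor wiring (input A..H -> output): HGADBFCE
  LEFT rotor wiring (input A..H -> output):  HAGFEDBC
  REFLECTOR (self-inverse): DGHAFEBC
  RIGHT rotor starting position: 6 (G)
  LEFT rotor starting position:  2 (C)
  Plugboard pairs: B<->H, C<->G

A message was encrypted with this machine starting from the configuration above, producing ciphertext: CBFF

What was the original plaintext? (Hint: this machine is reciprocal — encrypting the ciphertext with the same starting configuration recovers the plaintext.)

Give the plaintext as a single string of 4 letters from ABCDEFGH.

Char 1 ('C'): step: R->7, L=2; C->plug->G->R->G->L->F->refl->E->L'->A->R'->B->plug->H
Char 2 ('B'): step: R->0, L->3 (L advanced); B->plug->H->R->E->L->H->refl->C->L'->A->R'->C->plug->G
Char 3 ('F'): step: R->1, L=3; F->plug->F->R->B->L->B->refl->G->L'->D->R'->G->plug->C
Char 4 ('F'): step: R->2, L=3; F->plug->F->R->C->L->A->refl->D->L'->H->R'->C->plug->G

Answer: HGCG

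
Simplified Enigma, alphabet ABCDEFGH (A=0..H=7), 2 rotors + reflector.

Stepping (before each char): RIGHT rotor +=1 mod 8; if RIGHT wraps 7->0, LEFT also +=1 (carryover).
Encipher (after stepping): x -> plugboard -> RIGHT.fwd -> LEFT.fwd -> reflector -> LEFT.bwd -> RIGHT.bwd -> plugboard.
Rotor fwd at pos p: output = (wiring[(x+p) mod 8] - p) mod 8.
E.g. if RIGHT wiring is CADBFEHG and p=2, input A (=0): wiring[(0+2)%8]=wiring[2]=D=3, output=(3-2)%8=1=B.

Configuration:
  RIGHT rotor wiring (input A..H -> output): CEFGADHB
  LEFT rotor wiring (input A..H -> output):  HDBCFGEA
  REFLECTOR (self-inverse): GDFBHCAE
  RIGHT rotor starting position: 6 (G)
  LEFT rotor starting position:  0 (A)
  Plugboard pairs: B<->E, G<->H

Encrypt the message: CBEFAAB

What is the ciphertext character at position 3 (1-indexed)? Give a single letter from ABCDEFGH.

Char 1 ('C'): step: R->7, L=0; C->plug->C->R->F->L->G->refl->A->L'->H->R'->E->plug->B
Char 2 ('B'): step: R->0, L->1 (L advanced); B->plug->E->R->A->L->C->refl->F->L'->E->R'->B->plug->E
Char 3 ('E'): step: R->1, L=1; E->plug->B->R->E->L->F->refl->C->L'->A->R'->G->plug->H

H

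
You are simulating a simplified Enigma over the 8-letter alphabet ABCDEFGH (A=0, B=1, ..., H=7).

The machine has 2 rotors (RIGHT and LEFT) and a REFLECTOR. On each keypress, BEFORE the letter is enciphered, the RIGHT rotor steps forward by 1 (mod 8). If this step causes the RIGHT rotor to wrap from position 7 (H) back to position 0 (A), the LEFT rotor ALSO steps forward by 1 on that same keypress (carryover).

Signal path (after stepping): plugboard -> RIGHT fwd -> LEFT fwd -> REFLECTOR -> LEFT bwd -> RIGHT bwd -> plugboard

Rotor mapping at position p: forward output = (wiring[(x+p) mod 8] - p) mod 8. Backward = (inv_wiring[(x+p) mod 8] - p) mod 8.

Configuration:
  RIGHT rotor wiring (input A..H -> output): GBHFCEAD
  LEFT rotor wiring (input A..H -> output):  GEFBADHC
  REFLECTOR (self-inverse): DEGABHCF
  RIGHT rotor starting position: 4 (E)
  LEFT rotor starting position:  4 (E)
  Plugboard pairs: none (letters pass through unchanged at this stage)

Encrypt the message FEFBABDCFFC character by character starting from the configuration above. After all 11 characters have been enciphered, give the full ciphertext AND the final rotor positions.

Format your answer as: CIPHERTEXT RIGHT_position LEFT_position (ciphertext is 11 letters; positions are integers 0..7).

Char 1 ('F'): step: R->5, L=4; F->plug->F->R->C->L->D->refl->A->L'->F->R'->H->plug->H
Char 2 ('E'): step: R->6, L=4; E->plug->E->R->B->L->H->refl->F->L'->H->R'->F->plug->F
Char 3 ('F'): step: R->7, L=4; F->plug->F->R->D->L->G->refl->C->L'->E->R'->A->plug->A
Char 4 ('B'): step: R->0, L->5 (L advanced); B->plug->B->R->B->L->C->refl->G->L'->A->R'->G->plug->G
Char 5 ('A'): step: R->1, L=5; A->plug->A->R->A->L->G->refl->C->L'->B->R'->D->plug->D
Char 6 ('B'): step: R->2, L=5; B->plug->B->R->D->L->B->refl->E->L'->G->R'->E->plug->E
Char 7 ('D'): step: R->3, L=5; D->plug->D->R->F->L->A->refl->D->L'->H->R'->B->plug->B
Char 8 ('C'): step: R->4, L=5; C->plug->C->R->E->L->H->refl->F->L'->C->R'->E->plug->E
Char 9 ('F'): step: R->5, L=5; F->plug->F->R->C->L->F->refl->H->L'->E->R'->E->plug->E
Char 10 ('F'): step: R->6, L=5; F->plug->F->R->H->L->D->refl->A->L'->F->R'->B->plug->B
Char 11 ('C'): step: R->7, L=5; C->plug->C->R->C->L->F->refl->H->L'->E->R'->A->plug->A
Final: ciphertext=HFAGDEBEEBA, RIGHT=7, LEFT=5

Answer: HFAGDEBEEBA 7 5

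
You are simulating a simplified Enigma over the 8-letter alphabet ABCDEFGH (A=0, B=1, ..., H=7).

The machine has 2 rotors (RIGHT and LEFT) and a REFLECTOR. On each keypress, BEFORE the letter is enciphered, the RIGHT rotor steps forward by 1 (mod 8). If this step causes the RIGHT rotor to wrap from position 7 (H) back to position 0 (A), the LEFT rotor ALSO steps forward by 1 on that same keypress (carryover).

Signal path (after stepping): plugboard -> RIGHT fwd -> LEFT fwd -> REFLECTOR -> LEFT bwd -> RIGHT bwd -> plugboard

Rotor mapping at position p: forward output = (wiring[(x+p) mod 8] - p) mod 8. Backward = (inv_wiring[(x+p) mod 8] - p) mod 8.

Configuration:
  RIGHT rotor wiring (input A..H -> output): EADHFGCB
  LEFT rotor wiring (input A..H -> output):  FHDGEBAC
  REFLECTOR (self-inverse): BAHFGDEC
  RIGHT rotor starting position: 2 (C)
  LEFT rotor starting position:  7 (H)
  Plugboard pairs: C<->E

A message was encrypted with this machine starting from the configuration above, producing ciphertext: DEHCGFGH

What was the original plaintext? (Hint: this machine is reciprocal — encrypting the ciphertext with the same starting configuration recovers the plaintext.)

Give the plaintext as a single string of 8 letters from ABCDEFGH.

Char 1 ('D'): step: R->3, L=7; D->plug->D->R->H->L->B->refl->A->L'->C->R'->B->plug->B
Char 2 ('E'): step: R->4, L=7; E->plug->C->R->G->L->C->refl->H->L'->E->R'->F->plug->F
Char 3 ('H'): step: R->5, L=7; H->plug->H->R->A->L->D->refl->F->L'->F->R'->B->plug->B
Char 4 ('C'): step: R->6, L=7; C->plug->E->R->F->L->F->refl->D->L'->A->R'->H->plug->H
Char 5 ('G'): step: R->7, L=7; G->plug->G->R->H->L->B->refl->A->L'->C->R'->A->plug->A
Char 6 ('F'): step: R->0, L->0 (L advanced); F->plug->F->R->G->L->A->refl->B->L'->F->R'->E->plug->C
Char 7 ('G'): step: R->1, L=0; G->plug->G->R->A->L->F->refl->D->L'->C->R'->B->plug->B
Char 8 ('H'): step: R->2, L=0; H->plug->H->R->G->L->A->refl->B->L'->F->R'->B->plug->B

Answer: BFBHACBB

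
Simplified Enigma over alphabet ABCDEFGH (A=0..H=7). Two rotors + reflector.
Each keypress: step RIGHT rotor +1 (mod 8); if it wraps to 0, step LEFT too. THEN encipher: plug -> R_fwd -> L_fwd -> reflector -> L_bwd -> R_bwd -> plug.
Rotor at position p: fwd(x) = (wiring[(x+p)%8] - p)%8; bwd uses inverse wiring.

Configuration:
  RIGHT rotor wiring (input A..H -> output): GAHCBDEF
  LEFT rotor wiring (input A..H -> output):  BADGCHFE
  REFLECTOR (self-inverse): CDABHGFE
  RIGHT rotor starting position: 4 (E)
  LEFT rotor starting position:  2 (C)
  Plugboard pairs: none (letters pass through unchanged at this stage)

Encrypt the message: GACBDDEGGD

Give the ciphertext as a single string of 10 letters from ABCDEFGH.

Answer: FEAGGEDBAE

Derivation:
Char 1 ('G'): step: R->5, L=2; G->plug->G->R->F->L->C->refl->A->L'->C->R'->F->plug->F
Char 2 ('A'): step: R->6, L=2; A->plug->A->R->G->L->H->refl->E->L'->B->R'->E->plug->E
Char 3 ('C'): step: R->7, L=2; C->plug->C->R->B->L->E->refl->H->L'->G->R'->A->plug->A
Char 4 ('B'): step: R->0, L->3 (L advanced); B->plug->B->R->A->L->D->refl->B->L'->E->R'->G->plug->G
Char 5 ('D'): step: R->1, L=3; D->plug->D->R->A->L->D->refl->B->L'->E->R'->G->plug->G
Char 6 ('D'): step: R->2, L=3; D->plug->D->R->B->L->H->refl->E->L'->C->R'->E->plug->E
Char 7 ('E'): step: R->3, L=3; E->plug->E->R->C->L->E->refl->H->L'->B->R'->D->plug->D
Char 8 ('G'): step: R->4, L=3; G->plug->G->R->D->L->C->refl->A->L'->H->R'->B->plug->B
Char 9 ('G'): step: R->5, L=3; G->plug->G->R->F->L->G->refl->F->L'->G->R'->A->plug->A
Char 10 ('D'): step: R->6, L=3; D->plug->D->R->C->L->E->refl->H->L'->B->R'->E->plug->E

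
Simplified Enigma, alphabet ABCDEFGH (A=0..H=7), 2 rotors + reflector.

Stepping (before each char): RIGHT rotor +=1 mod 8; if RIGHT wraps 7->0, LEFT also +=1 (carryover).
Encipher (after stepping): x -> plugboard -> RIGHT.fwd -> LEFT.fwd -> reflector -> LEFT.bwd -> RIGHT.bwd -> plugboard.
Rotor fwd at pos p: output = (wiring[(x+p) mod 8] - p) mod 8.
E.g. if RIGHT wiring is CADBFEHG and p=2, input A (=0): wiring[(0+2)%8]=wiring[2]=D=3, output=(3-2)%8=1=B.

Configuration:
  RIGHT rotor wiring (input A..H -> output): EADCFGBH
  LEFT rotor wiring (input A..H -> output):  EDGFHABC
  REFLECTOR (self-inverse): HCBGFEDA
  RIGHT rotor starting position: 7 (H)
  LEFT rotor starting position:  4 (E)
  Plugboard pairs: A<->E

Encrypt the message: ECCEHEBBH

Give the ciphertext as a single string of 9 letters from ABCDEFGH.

Answer: BBHGDCDGF

Derivation:
Char 1 ('E'): step: R->0, L->5 (L advanced); E->plug->A->R->E->L->G->refl->D->L'->A->R'->B->plug->B
Char 2 ('C'): step: R->1, L=5; C->plug->C->R->B->L->E->refl->F->L'->C->R'->B->plug->B
Char 3 ('C'): step: R->2, L=5; C->plug->C->R->D->L->H->refl->A->L'->G->R'->H->plug->H
Char 4 ('E'): step: R->3, L=5; E->plug->A->R->H->L->C->refl->B->L'->F->R'->G->plug->G
Char 5 ('H'): step: R->4, L=5; H->plug->H->R->G->L->A->refl->H->L'->D->R'->D->plug->D
Char 6 ('E'): step: R->5, L=5; E->plug->A->R->B->L->E->refl->F->L'->C->R'->C->plug->C
Char 7 ('B'): step: R->6, L=5; B->plug->B->R->B->L->E->refl->F->L'->C->R'->D->plug->D
Char 8 ('B'): step: R->7, L=5; B->plug->B->R->F->L->B->refl->C->L'->H->R'->G->plug->G
Char 9 ('H'): step: R->0, L->6 (L advanced); H->plug->H->R->H->L->C->refl->B->L'->G->R'->F->plug->F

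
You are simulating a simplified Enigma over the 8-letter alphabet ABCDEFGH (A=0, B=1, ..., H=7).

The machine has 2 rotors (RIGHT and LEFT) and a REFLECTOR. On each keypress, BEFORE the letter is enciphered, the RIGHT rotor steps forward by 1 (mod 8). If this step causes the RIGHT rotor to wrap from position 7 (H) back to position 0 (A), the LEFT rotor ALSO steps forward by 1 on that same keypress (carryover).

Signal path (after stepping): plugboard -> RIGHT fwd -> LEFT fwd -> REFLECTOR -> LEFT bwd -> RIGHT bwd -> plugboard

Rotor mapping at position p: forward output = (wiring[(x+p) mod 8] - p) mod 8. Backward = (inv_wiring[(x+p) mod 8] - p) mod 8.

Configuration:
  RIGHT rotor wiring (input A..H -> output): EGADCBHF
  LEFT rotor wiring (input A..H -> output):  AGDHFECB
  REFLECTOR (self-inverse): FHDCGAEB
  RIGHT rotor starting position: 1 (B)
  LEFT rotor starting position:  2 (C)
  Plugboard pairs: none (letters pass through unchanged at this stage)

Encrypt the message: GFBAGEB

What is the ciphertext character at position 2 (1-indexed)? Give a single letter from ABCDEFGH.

Char 1 ('G'): step: R->2, L=2; G->plug->G->R->C->L->D->refl->C->L'->D->R'->F->plug->F
Char 2 ('F'): step: R->3, L=2; F->plug->F->R->B->L->F->refl->A->L'->E->R'->D->plug->D

D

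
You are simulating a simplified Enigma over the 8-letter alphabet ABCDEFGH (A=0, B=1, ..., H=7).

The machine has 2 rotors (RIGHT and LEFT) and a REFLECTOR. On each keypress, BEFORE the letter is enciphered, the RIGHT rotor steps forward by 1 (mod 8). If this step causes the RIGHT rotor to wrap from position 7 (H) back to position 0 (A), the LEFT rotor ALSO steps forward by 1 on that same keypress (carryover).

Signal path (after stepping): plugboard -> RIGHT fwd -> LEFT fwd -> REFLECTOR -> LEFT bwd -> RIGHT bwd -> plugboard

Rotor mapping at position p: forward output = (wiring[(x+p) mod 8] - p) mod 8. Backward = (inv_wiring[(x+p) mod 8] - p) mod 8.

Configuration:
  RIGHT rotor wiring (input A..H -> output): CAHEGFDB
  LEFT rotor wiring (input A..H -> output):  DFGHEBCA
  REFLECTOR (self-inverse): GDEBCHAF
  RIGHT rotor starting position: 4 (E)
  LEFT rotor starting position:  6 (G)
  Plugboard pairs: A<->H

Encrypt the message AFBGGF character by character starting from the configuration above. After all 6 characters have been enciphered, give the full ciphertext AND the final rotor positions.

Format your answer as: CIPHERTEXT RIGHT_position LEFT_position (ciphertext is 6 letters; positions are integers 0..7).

Char 1 ('A'): step: R->5, L=6; A->plug->H->R->B->L->C->refl->E->L'->A->R'->A->plug->H
Char 2 ('F'): step: R->6, L=6; F->plug->F->R->G->L->G->refl->A->L'->E->R'->C->plug->C
Char 3 ('B'): step: R->7, L=6; B->plug->B->R->D->L->H->refl->F->L'->C->R'->A->plug->H
Char 4 ('G'): step: R->0, L->7 (L advanced); G->plug->G->R->D->L->H->refl->F->L'->F->R'->F->plug->F
Char 5 ('G'): step: R->1, L=7; G->plug->G->R->A->L->B->refl->D->L'->H->R'->A->plug->H
Char 6 ('F'): step: R->2, L=7; F->plug->F->R->H->L->D->refl->B->L'->A->R'->G->plug->G
Final: ciphertext=HCHFHG, RIGHT=2, LEFT=7

Answer: HCHFHG 2 7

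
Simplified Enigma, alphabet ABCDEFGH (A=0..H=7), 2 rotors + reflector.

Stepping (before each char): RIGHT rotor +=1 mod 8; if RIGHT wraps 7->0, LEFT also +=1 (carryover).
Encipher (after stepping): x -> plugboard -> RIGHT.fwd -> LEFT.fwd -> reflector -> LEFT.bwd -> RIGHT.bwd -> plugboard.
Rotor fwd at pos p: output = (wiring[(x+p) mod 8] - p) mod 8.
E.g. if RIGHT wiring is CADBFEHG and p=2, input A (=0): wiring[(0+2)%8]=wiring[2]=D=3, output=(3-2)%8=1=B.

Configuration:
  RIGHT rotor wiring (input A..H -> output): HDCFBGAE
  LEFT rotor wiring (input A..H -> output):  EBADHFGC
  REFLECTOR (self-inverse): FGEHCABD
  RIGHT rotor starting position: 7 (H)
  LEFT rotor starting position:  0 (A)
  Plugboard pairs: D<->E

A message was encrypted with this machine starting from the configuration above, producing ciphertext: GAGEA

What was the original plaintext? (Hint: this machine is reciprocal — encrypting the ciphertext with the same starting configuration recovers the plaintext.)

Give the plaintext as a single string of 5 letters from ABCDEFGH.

Answer: ECAGE

Derivation:
Char 1 ('G'): step: R->0, L->1 (L advanced); G->plug->G->R->A->L->A->refl->F->L'->F->R'->D->plug->E
Char 2 ('A'): step: R->1, L=1; A->plug->A->R->C->L->C->refl->E->L'->E->R'->C->plug->C
Char 3 ('G'): step: R->2, L=1; G->plug->G->R->F->L->F->refl->A->L'->A->R'->A->plug->A
Char 4 ('E'): step: R->3, L=1; E->plug->D->R->F->L->F->refl->A->L'->A->R'->G->plug->G
Char 5 ('A'): step: R->4, L=1; A->plug->A->R->F->L->F->refl->A->L'->A->R'->D->plug->E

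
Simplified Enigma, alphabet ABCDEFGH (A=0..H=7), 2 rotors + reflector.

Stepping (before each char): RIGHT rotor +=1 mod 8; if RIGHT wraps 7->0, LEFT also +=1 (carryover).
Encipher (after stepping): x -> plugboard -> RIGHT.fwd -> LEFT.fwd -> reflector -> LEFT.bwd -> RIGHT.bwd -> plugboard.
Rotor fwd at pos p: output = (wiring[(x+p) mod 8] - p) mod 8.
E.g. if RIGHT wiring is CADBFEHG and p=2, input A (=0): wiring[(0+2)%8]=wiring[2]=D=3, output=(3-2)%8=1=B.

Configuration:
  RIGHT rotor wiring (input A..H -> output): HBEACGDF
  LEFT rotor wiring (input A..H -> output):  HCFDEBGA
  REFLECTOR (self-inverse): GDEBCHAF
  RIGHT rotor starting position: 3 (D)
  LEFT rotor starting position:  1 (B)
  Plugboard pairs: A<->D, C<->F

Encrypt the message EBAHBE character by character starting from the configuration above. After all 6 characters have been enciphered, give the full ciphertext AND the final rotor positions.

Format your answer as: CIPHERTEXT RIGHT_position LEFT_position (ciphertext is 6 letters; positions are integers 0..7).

Char 1 ('E'): step: R->4, L=1; E->plug->E->R->D->L->D->refl->B->L'->A->R'->G->plug->G
Char 2 ('B'): step: R->5, L=1; B->plug->B->R->G->L->H->refl->F->L'->F->R'->H->plug->H
Char 3 ('A'): step: R->6, L=1; A->plug->D->R->D->L->D->refl->B->L'->A->R'->H->plug->H
Char 4 ('H'): step: R->7, L=1; H->plug->H->R->E->L->A->refl->G->L'->H->R'->G->plug->G
Char 5 ('B'): step: R->0, L->2 (L advanced); B->plug->B->R->B->L->B->refl->D->L'->A->R'->D->plug->A
Char 6 ('E'): step: R->1, L=2; E->plug->E->R->F->L->G->refl->A->L'->H->R'->C->plug->F
Final: ciphertext=GHHGAF, RIGHT=1, LEFT=2

Answer: GHHGAF 1 2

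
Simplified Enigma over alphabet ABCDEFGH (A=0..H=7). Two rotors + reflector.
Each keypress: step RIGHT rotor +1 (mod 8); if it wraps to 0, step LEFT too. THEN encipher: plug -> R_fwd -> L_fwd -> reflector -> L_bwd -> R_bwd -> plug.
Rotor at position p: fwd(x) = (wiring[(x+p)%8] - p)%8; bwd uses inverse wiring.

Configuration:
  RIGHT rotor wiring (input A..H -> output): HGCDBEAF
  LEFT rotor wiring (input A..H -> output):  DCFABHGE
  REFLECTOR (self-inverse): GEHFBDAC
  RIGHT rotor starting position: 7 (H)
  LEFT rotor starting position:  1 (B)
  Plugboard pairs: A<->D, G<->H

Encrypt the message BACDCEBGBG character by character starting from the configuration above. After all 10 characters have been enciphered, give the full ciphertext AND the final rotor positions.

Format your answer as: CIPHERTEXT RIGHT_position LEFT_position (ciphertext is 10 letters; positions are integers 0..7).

Char 1 ('B'): step: R->0, L->2 (L advanced); B->plug->B->R->G->L->B->refl->E->L'->E->R'->F->plug->F
Char 2 ('A'): step: R->1, L=2; A->plug->D->R->A->L->D->refl->F->L'->D->R'->E->plug->E
Char 3 ('C'): step: R->2, L=2; C->plug->C->R->H->L->A->refl->G->L'->B->R'->B->plug->B
Char 4 ('D'): step: R->3, L=2; D->plug->A->R->A->L->D->refl->F->L'->D->R'->G->plug->H
Char 5 ('C'): step: R->4, L=2; C->plug->C->R->E->L->E->refl->B->L'->G->R'->G->plug->H
Char 6 ('E'): step: R->5, L=2; E->plug->E->R->B->L->G->refl->A->L'->H->R'->A->plug->D
Char 7 ('B'): step: R->6, L=2; B->plug->B->R->H->L->A->refl->G->L'->B->R'->C->plug->C
Char 8 ('G'): step: R->7, L=2; G->plug->H->R->B->L->G->refl->A->L'->H->R'->C->plug->C
Char 9 ('B'): step: R->0, L->3 (L advanced); B->plug->B->R->G->L->H->refl->C->L'->H->R'->A->plug->D
Char 10 ('G'): step: R->1, L=3; G->plug->H->R->G->L->H->refl->C->L'->H->R'->F->plug->F
Final: ciphertext=FEBHHDCCDF, RIGHT=1, LEFT=3

Answer: FEBHHDCCDF 1 3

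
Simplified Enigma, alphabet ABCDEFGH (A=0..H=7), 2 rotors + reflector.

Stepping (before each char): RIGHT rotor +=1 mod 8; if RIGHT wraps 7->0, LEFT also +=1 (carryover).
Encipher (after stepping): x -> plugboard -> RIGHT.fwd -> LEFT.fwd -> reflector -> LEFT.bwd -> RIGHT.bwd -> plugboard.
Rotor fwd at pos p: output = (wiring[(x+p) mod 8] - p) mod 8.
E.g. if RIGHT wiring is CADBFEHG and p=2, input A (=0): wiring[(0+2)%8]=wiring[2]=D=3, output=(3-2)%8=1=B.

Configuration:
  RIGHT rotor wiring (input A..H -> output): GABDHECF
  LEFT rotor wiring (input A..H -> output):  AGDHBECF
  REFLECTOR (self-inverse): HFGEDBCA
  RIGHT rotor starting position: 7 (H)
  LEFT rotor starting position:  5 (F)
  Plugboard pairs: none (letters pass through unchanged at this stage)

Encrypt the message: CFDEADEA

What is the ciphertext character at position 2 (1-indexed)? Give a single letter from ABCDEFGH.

Char 1 ('C'): step: R->0, L->6 (L advanced); C->plug->C->R->B->L->H->refl->A->L'->D->R'->D->plug->D
Char 2 ('F'): step: R->1, L=6; F->plug->F->R->B->L->H->refl->A->L'->D->R'->E->plug->E

E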